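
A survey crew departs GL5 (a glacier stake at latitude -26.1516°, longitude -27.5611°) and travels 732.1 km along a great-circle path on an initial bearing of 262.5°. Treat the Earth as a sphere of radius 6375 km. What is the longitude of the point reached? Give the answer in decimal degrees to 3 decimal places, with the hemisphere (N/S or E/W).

34.875°W

δ = d/R = 732.1/6375 = 0.114839 rad
φ₂ = arcsin(sin φ₁ cos δ + cos φ₁ sin δ cos θ)
   = arcsin(-0.44075·0.99341 + 0.89763·0.11459·-0.13053) = -26.82520°
λ₂ = λ₁ + atan2(sin θ sin δ cos φ₁, cos δ − sin φ₁ sin φ₂) = -34.87507°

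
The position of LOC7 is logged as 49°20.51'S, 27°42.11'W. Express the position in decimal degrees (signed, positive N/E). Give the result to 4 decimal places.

lat: 49.3418° S → -49.3418°
lon: 27.7018° W → -27.7018°

-49.3418°, -27.7018°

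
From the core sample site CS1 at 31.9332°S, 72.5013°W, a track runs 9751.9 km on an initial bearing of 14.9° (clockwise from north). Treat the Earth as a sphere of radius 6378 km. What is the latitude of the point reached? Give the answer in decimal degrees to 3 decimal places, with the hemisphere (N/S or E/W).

δ = d/R = 9751.9/6378 = 1.528990 rad
φ₂ = arcsin(sin φ₁ cos δ + cos φ₁ sin δ cos θ)
   = arcsin(-0.52893·0.04179 + 0.84867·0.99913·0.96638) = 52.87373°
λ₂ = λ₁ + atan2(sin θ sin δ cos φ₁, cos δ − sin φ₁ sin φ₂) = -47.30980°

52.874°N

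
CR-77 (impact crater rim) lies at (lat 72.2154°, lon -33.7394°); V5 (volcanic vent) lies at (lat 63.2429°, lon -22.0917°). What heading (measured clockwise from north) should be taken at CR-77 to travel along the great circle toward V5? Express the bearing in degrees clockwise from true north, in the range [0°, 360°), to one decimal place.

148.3°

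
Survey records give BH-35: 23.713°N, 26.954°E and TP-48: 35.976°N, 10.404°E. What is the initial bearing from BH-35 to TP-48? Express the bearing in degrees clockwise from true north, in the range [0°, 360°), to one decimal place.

314.4°

Δλ = -16.5500°
y = sin Δλ · cos φ₂ = -0.230520
x = cos φ₁ sin φ₂ − sin φ₁ cos φ₂ cos Δλ = 0.225882
θ = atan2(y, x) = -45.5822° → 314.4178° (mod 360°)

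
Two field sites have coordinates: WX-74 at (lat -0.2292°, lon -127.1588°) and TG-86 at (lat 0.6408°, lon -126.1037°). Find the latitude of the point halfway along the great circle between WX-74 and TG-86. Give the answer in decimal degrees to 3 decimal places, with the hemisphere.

0.206°N

Bx = cos φ₂ cos Δλ = 0.999768,  By = cos φ₂ sin Δλ = 0.018413
φₘ = atan2(sin φ₁ + sin φ₂, √((cos φ₁ + Bx)² + By²)) = 0.20581°
λₘ = λ₁ + atan2(By, cos φ₁ + Bx) = -126.63126°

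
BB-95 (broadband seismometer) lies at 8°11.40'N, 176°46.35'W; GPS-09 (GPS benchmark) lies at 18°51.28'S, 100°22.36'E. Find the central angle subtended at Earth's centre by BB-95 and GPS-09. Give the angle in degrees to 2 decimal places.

85.96°

BB-95: φ = +8.19000°, λ = -176.77250°
GPS-09: φ = -18.85467°, λ = +100.37267°
Δφ = -27.0447°,  Δλ = -82.8548°
a = sin²(Δφ/2) + cos φ₁ cos φ₂ sin²(Δλ/2) = 0.464764
c = 2·arcsin(√a) = 1.500266 rad = 85.9589°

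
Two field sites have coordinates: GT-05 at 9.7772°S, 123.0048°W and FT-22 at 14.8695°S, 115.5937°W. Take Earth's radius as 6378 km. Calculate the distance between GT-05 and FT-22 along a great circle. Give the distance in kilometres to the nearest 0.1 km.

985.1 km

Δφ = -5.0923°,  Δλ = 7.4111°
a = sin²(Δφ/2) + cos φ₁ cos φ₂ sin²(Δλ/2) = 0.005952
c = 2·arcsin(√a) = 0.154451 rad = 8.8494°
d = R·c = 6378 × 0.154451 = 985.1 km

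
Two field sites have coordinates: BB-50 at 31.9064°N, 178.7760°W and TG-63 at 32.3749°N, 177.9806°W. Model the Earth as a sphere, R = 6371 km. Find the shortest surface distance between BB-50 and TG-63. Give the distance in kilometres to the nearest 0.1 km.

Δφ = 0.4685°,  Δλ = 0.7954°
a = sin²(Δφ/2) + cos φ₁ cos φ₂ sin²(Δλ/2) = 0.000051
c = 2·arcsin(√a) = 0.014319 rad = 0.8204°
d = R·c = 6371 × 0.014319 = 91.2 km

91.2 km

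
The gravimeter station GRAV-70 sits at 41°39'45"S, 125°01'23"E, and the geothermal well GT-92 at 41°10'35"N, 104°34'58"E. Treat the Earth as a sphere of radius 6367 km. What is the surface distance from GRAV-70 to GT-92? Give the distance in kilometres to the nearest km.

9432 km

GRAV-70: φ = -41.66250°, λ = +125.02306°
GT-92: φ = +41.17639°, λ = +104.58278°
Δφ = 82.8389°,  Δλ = -20.4403°
a = sin²(Δφ/2) + cos φ₁ cos φ₂ sin²(Δλ/2) = 0.455373
c = 2·arcsin(√a) = 1.481423 rad = 84.8793°
d = R·c = 6367 × 1.481423 = 9432.2 km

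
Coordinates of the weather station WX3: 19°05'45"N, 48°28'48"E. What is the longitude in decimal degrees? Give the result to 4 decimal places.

48° + 28′/60 + 48″/3600 = 48 + 0.46667 + 0.01333 = 48.4800°

48.4800°E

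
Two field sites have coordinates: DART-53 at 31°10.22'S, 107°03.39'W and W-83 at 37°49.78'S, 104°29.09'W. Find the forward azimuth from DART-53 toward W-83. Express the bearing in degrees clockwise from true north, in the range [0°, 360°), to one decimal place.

DART-53: φ = -31.17033°, λ = -107.05650°
W-83: φ = -37.82967°, λ = -104.48483°
Δλ = 2.5717°
y = sin Δλ · cos φ₂ = 0.035439
x = cos φ₁ sin φ₂ − sin φ₁ cos φ₂ cos Δλ = -0.116378
θ = atan2(y, x) = 163.0635° → 163.0635° (mod 360°)

163.1°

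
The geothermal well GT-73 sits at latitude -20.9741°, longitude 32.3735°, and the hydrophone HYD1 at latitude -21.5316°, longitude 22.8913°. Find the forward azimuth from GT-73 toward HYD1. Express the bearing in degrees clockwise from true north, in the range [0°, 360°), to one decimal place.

264.7°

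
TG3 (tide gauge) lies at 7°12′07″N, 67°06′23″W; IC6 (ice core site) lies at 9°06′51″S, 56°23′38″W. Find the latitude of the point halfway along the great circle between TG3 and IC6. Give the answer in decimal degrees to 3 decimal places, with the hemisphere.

0.960°S

TG3: φ = +7.20194°, λ = -67.10639°
IC6: φ = -9.11417°, λ = -56.39389°
Bx = cos φ₂ cos Δλ = 0.970167,  By = cos φ₂ sin Δλ = 0.183534
φₘ = atan2(sin φ₁ + sin φ₂, √((cos φ₁ + Bx)² + By²)) = -0.96030°
λₘ = λ₁ + atan2(By, cos φ₁ + Bx) = -61.76299°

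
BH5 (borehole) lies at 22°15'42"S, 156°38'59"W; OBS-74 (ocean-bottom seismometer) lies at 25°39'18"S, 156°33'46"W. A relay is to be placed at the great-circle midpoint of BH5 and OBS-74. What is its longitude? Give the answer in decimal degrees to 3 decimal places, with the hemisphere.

156.607°W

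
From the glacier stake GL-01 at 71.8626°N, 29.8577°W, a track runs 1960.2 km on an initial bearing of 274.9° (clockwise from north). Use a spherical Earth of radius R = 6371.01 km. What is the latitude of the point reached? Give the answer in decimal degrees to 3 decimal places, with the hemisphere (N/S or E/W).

66.027°N

δ = d/R = 1960.2/6371.01 = 0.307675 rad
φ₂ = arcsin(sin φ₁ cos δ + cos φ₁ sin δ cos θ)
   = arcsin(0.95031·0.95304 + 0.31130·0.30284·0.08542) = 66.02727°
λ₂ = λ₁ + atan2(sin θ sin δ cos φ₁, cos δ − sin φ₁ sin φ₂) = -77.81465°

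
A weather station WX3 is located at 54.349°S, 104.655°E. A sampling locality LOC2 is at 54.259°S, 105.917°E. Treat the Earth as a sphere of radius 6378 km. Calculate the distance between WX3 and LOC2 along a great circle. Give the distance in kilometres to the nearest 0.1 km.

Δφ = 0.0900°,  Δλ = 1.2620°
a = sin²(Δφ/2) + cos φ₁ cos φ₂ sin²(Δλ/2) = 0.000042
c = 2·arcsin(√a) = 0.012947 rad = 0.7418°
d = R·c = 6378 × 0.012947 = 82.6 km

82.6 km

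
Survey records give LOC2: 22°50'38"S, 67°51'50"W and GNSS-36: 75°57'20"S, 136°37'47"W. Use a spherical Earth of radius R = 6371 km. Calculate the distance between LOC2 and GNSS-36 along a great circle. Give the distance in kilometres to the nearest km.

6979 km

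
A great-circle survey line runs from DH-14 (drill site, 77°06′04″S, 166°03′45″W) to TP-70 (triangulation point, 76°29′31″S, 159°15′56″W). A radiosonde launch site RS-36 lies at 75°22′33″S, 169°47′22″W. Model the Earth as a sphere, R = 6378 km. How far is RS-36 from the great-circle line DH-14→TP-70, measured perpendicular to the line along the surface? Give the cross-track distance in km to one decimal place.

211.9 km

DH-14: φ = -77.10111°, λ = -166.06250°
TP-70: φ = -76.49194°, λ = -159.26556°
RS-36: φ = -75.37583°, λ = -169.78944°
δ₁₃ = central angle DH-14→RS-36 = 0.033840 rad  (haversine)
θ₁₃ = bearing DH-14→RS-36 = 330.983°,  θ₁₂ = bearing DH-14→TP-70 = 71.908°
dₓₜ = R·arcsin(sin δ₁₃ · sin(θ₁₃ − θ₁₂)) = 6378·arcsin(0.03383·sin(259.076°)) = -211.919 km
|dₓₜ| = 211.919 km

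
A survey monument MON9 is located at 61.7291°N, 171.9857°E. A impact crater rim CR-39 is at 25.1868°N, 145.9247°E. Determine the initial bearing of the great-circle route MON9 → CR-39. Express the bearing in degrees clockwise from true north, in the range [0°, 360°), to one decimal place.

Δλ = -26.0610°
y = sin Δλ · cos φ₂ = -0.397559
x = cos φ₁ sin φ₂ − sin φ₁ cos φ₂ cos Δλ = -0.514384
θ = atan2(y, x) = -142.3002° → 217.6998° (mod 360°)

217.7°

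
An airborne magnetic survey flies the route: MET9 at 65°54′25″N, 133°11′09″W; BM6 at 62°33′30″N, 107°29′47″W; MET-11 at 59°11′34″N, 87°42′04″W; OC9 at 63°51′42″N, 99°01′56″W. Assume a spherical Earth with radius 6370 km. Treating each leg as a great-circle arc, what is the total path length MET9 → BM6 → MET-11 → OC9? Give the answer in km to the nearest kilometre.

3207 km

MET9: φ = +65.90694°, λ = -133.18583°
BM6: φ = +62.55833°, λ = -107.49639°
MET-11: φ = +59.19278°, λ = -87.70111°
OC9: φ = +63.86167°, λ = -99.03222°
MET9→BM6: c = 0.201849 rad, d = 1285.78 km
BM6→MET-11: c = 0.177272 rad, d = 1129.22 km
MET-11→OC9: c = 0.124306 rad, d = 791.83 km
Total = 1285.78 + 1129.22 + 791.83 = 3206.83 km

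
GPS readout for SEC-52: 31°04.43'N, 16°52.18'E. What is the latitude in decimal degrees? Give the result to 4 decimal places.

31° + 4.43′/60 = 31 + 0.07383 = 31.0738°

31.0738°N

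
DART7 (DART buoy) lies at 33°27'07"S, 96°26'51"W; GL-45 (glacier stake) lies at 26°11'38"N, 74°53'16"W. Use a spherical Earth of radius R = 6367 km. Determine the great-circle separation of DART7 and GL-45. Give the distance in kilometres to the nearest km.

7008 km

DART7: φ = -33.45194°, λ = -96.44750°
GL-45: φ = +26.19389°, λ = -74.88778°
Δφ = 59.6458°,  Δλ = 21.5597°
a = sin²(Δφ/2) + cos φ₁ cos φ₂ sin²(Δλ/2) = 0.273518
c = 2·arcsin(√a) = 1.100710 rad = 63.0660°
d = R·c = 6367 × 1.100710 = 7008.2 km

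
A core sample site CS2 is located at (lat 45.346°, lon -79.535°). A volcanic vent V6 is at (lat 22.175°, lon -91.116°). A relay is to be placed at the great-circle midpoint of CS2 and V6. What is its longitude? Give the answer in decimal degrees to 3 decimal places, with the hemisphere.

Bx = cos φ₂ cos Δλ = 0.907183,  By = cos φ₂ sin Δλ = -0.185904
φₘ = atan2(sin φ₁ + sin φ₂, √((cos φ₁ + Bx)² + By²)) = 33.89349°
λₘ = λ₁ + atan2(By, cos φ₁ + Bx) = -86.12167°

86.122°W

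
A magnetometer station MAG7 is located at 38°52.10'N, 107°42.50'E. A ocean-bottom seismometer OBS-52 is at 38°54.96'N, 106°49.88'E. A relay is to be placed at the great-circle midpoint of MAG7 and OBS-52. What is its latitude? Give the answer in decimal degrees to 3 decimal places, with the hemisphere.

38.893°N

MAG7: φ = +38.86833°, λ = +107.70833°
OBS-52: φ = +38.91600°, λ = +106.83133°
Bx = cos φ₂ cos Δλ = 0.777977,  By = cos φ₂ sin Δλ = -0.011909
φₘ = atan2(sin φ₁ + sin φ₂, √((cos φ₁ + Bx)² + By²)) = 38.89299°
λₘ = λ₁ + atan2(By, cos φ₁ + Bx) = 107.26998°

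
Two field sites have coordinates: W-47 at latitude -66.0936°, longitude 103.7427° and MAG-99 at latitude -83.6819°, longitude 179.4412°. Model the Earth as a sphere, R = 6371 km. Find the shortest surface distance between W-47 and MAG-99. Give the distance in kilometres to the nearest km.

Δφ = -17.5883°,  Δλ = 75.6985°
a = sin²(Δφ/2) + cos φ₁ cos φ₂ sin²(Δλ/2) = 0.040164
c = 2·arcsin(√a) = 0.403551 rad = 23.1218°
d = R·c = 6371 × 0.403551 = 2571.0 km

2571 km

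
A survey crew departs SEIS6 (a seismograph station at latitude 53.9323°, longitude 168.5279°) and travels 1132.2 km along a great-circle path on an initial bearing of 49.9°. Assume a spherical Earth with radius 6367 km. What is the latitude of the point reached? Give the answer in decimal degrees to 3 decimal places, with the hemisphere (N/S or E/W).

59.616°N

δ = d/R = 1132.2/6367 = 0.177823 rad
φ₂ = arcsin(sin φ₁ cos δ + cos φ₁ sin δ cos θ)
   = arcsin(0.80832·0.98423 + 0.58874·0.17689·0.64412) = 59.61602°
λ₂ = λ₁ + atan2(sin θ sin δ cos φ₁, cos δ − sin φ₁ sin φ₂) = -175.95590°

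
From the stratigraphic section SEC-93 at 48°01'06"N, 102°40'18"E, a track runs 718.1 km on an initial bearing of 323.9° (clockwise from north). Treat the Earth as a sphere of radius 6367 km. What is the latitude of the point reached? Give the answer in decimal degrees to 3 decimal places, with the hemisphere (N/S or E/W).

53.079°N

SEC-93: φ = +48.01833°, λ = +102.67167°
δ = d/R = 718.1/6367 = 0.112785 rad
φ₂ = arcsin(sin φ₁ cos δ + cos φ₁ sin δ cos θ)
   = arcsin(0.74336·0.99365 + 0.66889·0.11255·0.80799) = 53.07879°
λ₂ = λ₁ + atan2(sin θ sin δ cos φ₁, cos δ − sin φ₁ sin φ₂) = 96.33402°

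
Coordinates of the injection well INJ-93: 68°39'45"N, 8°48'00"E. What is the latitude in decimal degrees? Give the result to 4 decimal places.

68° + 39′/60 + 45″/3600 = 68 + 0.65000 + 0.01250 = 68.6625°

68.6625°N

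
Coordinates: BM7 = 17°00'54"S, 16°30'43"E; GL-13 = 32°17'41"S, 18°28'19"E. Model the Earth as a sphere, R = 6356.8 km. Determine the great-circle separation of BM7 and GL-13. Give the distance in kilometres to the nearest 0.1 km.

1706.6 km

BM7: φ = -17.01500°, λ = +16.51194°
GL-13: φ = -32.29472°, λ = +18.47194°
Δφ = -15.2797°,  Δλ = 1.9600°
a = sin²(Δφ/2) + cos φ₁ cos φ₂ sin²(Δλ/2) = 0.017911
c = 2·arcsin(√a) = 0.268470 rad = 15.3822°
d = R·c = 6356.8 × 0.268470 = 1706.6 km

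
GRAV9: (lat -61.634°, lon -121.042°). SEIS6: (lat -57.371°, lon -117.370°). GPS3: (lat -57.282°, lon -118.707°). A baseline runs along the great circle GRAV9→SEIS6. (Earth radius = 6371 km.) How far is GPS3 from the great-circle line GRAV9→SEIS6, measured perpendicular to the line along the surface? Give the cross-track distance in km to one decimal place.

δ₁₃ = central angle GRAV9→GPS3 = 0.078716 rad  (haversine)
θ₁₃ = bearing GRAV9→GPS3 = 16.263°,  θ₁₂ = bearing GRAV9→SEIS6 = 25.208°
dₓₜ = R·arcsin(sin δ₁₃ · sin(θ₁₃ − θ₁₂)) = 6371·arcsin(0.07864·sin(-8.945°)) = -77.895 km
|dₓₜ| = 77.895 km

77.9 km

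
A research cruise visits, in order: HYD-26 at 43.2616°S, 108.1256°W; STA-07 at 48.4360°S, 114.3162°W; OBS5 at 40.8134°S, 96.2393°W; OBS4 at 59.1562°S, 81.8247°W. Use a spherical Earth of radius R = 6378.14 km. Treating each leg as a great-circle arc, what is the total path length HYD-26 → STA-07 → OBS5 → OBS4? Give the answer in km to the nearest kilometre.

HYD-26→STA-07: c = 0.117478 rad, d = 749.29 km
STA-07→OBS5: c = 0.260045 rad, d = 1658.60 km
OBS5→OBS4: c = 0.356926 rad, d = 2276.52 km
Total = 749.29 + 1658.60 + 2276.52 = 4684.42 km

4684 km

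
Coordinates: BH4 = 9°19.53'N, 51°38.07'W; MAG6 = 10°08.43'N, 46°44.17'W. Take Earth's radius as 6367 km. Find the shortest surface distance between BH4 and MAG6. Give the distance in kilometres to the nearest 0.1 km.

544.1 km

BH4: φ = +9.32550°, λ = -51.63450°
MAG6: φ = +10.14050°, λ = -46.73617°
Δφ = 0.8150°,  Δλ = 4.8983°
a = sin²(Δφ/2) + cos φ₁ cos φ₂ sin²(Δλ/2) = 0.001824
c = 2·arcsin(√a) = 0.085452 rad = 4.8961°
d = R·c = 6367 × 0.085452 = 544.1 km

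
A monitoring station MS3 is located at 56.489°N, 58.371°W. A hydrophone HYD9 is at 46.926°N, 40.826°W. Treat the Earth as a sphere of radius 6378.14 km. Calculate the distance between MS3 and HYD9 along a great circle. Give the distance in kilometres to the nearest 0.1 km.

Δφ = -9.5630°,  Δλ = 17.5450°
a = sin²(Δφ/2) + cos φ₁ cos φ₂ sin²(Δλ/2) = 0.015718
c = 2·arcsin(√a) = 0.251407 rad = 14.4046°
d = R·c = 6378.14 × 0.251407 = 1603.5 km

1603.5 km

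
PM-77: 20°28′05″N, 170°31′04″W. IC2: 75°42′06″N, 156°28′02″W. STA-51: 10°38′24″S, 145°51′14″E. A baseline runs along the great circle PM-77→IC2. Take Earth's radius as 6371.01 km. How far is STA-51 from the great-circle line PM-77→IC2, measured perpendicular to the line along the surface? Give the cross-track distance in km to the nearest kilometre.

4472 km

PM-77: φ = +20.46806°, λ = -170.51778°
IC2: φ = +75.70167°, λ = -156.46722°
STA-51: φ = -10.64000°, λ = +145.85389°
δ₁₃ = central angle PM-77→STA-51 = 0.924907 rad  (haversine)
θ₁₃ = bearing PM-77→STA-51 = 238.121°,  θ₁₂ = bearing PM-77→IC2 = 4.162°
dₓₜ = R·arcsin(sin δ₁₃ · sin(θ₁₃ − θ₁₂)) = 6371.01·arcsin(0.79856·sin(233.960°)) = -4472.246 km
|dₓₜ| = 4472.246 km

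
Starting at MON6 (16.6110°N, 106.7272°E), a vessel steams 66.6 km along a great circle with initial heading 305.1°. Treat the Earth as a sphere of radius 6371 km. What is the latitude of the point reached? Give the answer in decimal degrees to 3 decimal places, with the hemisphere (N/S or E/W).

δ = d/R = 66.6/6371 = 0.010454 rad
φ₂ = arcsin(sin φ₁ cos δ + cos φ₁ sin δ cos θ)
   = arcsin(0.28587·0.99995 + 0.95827·0.01045·0.57501) = 16.95477°
λ₂ = λ₁ + atan2(sin θ sin δ cos φ₁, cos δ − sin φ₁ sin φ₂) = 106.21491°

16.955°N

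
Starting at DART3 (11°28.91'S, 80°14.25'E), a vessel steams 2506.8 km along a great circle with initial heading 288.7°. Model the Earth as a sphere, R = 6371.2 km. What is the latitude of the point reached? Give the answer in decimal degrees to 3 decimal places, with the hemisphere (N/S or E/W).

3.634°S

DART3: φ = -11.48183°, λ = +80.23750°
δ = d/R = 2506.8/6371.2 = 0.393458 rad
φ₂ = arcsin(sin φ₁ cos δ + cos φ₁ sin δ cos θ)
   = arcsin(-0.19906·0.92359 + 0.97999·0.38338·0.32061) = -3.63435°
λ₂ = λ₁ + atan2(sin θ sin δ cos φ₁, cos δ − sin φ₁ sin φ₂) = 58.89898°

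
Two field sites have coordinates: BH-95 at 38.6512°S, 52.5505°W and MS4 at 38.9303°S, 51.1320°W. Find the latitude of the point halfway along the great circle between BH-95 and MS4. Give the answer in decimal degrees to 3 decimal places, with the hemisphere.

Bx = cos φ₂ cos Δλ = 0.777673,  By = cos φ₂ sin Δλ = 0.019257
φₘ = atan2(sin φ₁ + sin φ₂, √((cos φ₁ + Bx)² + By²)) = -38.79289°
λₘ = λ₁ + atan2(By, cos φ₁ + Bx) = -51.84264°

38.793°S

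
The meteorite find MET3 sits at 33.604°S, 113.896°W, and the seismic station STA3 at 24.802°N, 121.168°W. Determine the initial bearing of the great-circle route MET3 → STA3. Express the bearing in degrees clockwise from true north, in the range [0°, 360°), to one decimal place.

Δλ = -7.2720°
y = sin Δλ · cos φ₂ = -0.114904
x = cos φ₁ sin φ₂ − sin φ₁ cos φ₂ cos Δλ = 0.847741
θ = atan2(y, x) = -7.7189° → 352.2811° (mod 360°)

352.3°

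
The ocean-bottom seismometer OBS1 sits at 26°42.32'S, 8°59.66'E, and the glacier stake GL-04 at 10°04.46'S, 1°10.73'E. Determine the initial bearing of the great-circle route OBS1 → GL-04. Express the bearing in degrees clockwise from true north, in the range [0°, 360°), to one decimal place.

334.6°

OBS1: φ = -26.70533°, λ = +8.99433°
GL-04: φ = -10.07433°, λ = +1.17883°
Δλ = -7.8155°
y = sin Δλ · cos φ₂ = -0.133887
x = cos φ₁ sin φ₂ − sin φ₁ cos φ₂ cos Δλ = 0.282097
θ = atan2(y, x) = -25.3897° → 334.6103° (mod 360°)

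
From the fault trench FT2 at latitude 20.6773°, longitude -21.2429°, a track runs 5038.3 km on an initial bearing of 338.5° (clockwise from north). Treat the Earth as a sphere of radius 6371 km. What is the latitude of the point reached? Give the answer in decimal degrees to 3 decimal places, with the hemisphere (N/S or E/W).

δ = d/R = 5038.3/6371 = 0.790818 rad
φ₂ = arcsin(sin φ₁ cos δ + cos φ₁ sin δ cos θ)
   = arcsin(0.35310·0.70326 + 0.93558·0.71093·0.93042) = 60.13227°
λ₂ = λ₁ + atan2(sin θ sin δ cos φ₁, cos δ − sin φ₁ sin φ₂) = -52.79044°

60.132°N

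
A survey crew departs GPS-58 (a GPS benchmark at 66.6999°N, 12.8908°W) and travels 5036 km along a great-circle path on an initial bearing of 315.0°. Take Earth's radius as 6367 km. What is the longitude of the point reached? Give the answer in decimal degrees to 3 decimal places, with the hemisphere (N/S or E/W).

122.955°W

δ = d/R = 5036/6367 = 0.790953 rad
φ₂ = arcsin(sin φ₁ cos δ + cos φ₁ sin δ cos θ)
   = arcsin(0.91845·0.70317 + 0.39555·0.71102·0.70711) = 57.63880°
λ₂ = λ₁ + atan2(sin θ sin δ cos φ₁, cos δ − sin φ₁ sin φ₂) = -122.95493°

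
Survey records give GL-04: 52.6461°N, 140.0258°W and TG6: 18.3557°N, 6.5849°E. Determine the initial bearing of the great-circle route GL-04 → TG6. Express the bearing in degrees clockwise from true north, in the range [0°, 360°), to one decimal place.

32.5°

Δλ = 146.6107°
y = sin Δλ · cos φ₂ = 0.522324
x = cos φ₁ sin φ₂ − sin φ₁ cos φ₂ cos Δλ = 0.821006
θ = atan2(y, x) = 32.4645° → 32.4645° (mod 360°)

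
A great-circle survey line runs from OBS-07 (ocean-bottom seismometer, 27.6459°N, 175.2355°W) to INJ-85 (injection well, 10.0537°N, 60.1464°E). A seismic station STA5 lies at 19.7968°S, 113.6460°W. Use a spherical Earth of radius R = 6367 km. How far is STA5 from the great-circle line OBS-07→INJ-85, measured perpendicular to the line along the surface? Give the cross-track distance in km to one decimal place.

480.8 km

δ₁₃ = central angle OBS-07→STA5 = 1.329043 rad  (haversine)
θ₁₃ = bearing OBS-07→STA5 = 121.530°,  θ₁₂ = bearing OBS-07→INJ-85 = 297.074°
dₓₜ = R·arcsin(sin δ₁₃ · sin(θ₁₃ − θ₁₂)) = 6367·arcsin(0.97092·sin(-175.544°)) = -480.759 km
|dₓₜ| = 480.759 km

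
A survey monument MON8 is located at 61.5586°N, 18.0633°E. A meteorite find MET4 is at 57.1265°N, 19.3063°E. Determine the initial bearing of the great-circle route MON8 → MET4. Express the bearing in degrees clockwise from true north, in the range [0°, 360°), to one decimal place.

171.3°

Δλ = 1.2430°
y = sin Δλ · cos φ₂ = 0.011775
x = cos φ₁ sin φ₂ − sin φ₁ cos φ₂ cos Δλ = -0.077165
θ = atan2(y, x) = 171.3243° → 171.3243° (mod 360°)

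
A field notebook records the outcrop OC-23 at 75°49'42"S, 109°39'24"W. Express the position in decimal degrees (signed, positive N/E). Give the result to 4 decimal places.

-75.8283°, -109.6567°

lat: 75.8283° S → -75.8283°
lon: 109.6567° W → -109.6567°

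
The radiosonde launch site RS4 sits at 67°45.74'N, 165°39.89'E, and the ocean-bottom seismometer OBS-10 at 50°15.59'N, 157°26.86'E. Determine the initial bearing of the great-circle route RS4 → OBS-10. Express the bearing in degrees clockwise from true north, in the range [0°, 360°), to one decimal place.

RS4: φ = +67.76233°, λ = +165.66483°
OBS-10: φ = +50.25983°, λ = +157.44767°
Δλ = -8.2172°
y = sin Δλ · cos φ₂ = -0.091373
x = cos φ₁ sin φ₂ − sin φ₁ cos φ₂ cos Δλ = -0.294672
θ = atan2(y, x) = -162.7721° → 197.2279° (mod 360°)

197.2°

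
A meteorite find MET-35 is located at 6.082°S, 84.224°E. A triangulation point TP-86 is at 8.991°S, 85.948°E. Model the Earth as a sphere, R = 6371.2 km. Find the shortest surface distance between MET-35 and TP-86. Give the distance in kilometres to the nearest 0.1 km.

375.2 km

Δφ = -2.9090°,  Δλ = 1.7240°
a = sin²(Δφ/2) + cos φ₁ cos φ₂ sin²(Δλ/2) = 0.000867
c = 2·arcsin(√a) = 0.058884 rad = 3.3738°
d = R·c = 6371.2 × 0.058884 = 375.2 km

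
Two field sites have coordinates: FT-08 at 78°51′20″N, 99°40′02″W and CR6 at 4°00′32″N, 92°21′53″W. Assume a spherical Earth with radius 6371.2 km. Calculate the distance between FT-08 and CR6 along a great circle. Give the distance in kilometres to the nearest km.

FT-08: φ = +78.85556°, λ = -99.66722°
CR6: φ = +4.00889°, λ = -92.36472°
Δφ = -74.8467°,  Δλ = 7.3025°
a = sin²(Δφ/2) + cos φ₁ cos φ₂ sin²(Δλ/2) = 0.370080
c = 2·arcsin(√a) = 1.307941 rad = 74.9395°
d = R·c = 6371.2 × 1.307941 = 8333.2 km

8333 km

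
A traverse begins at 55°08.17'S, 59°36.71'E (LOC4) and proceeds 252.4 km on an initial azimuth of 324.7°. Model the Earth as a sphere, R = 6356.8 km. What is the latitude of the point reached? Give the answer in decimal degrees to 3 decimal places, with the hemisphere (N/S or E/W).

LOC4: φ = -55.13617°, λ = +59.61183°
δ = d/R = 252.4/6356.8 = 0.039706 rad
φ₂ = arcsin(sin φ₁ cos δ + cos φ₁ sin δ cos θ)
   = arcsin(-0.82051·0.99921 + 0.57163·0.03970·0.81614) = -53.25896°
λ₂ = λ₁ + atan2(sin θ sin δ cos φ₁, cos δ − sin φ₁ sin φ₂) = 57.41427°

53.259°S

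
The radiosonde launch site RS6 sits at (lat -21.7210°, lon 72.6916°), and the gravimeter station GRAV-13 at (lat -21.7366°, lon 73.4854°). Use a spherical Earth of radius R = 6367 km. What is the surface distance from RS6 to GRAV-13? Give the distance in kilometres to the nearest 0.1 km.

82.0 km

Δφ = -0.0156°,  Δλ = 0.7938°
a = sin²(Δφ/2) + cos φ₁ cos φ₂ sin²(Δλ/2) = 0.000041
c = 2·arcsin(√a) = 0.012873 rad = 0.7376°
d = R·c = 6367 × 0.012873 = 82.0 km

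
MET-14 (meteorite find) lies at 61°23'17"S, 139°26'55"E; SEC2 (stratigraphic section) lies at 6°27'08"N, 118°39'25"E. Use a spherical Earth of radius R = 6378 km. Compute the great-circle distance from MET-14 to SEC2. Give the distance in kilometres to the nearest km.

MET-14: φ = -61.38806°, λ = +139.44861°
SEC2: φ = +6.45222°, λ = +118.65694°
Δφ = 67.8403°,  Δλ = -20.7917°
a = sin²(Δφ/2) + cos φ₁ cos φ₂ sin²(Δλ/2) = 0.326899
c = 2·arcsin(√a) = 1.217277 rad = 69.7448°
d = R·c = 6378 × 1.217277 = 7763.8 km

7764 km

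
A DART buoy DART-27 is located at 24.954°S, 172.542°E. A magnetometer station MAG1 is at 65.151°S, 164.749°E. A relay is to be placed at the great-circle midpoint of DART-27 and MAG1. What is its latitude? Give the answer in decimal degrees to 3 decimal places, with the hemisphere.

Bx = cos φ₂ cos Δλ = 0.416347,  By = cos φ₂ sin Δλ = -0.056981
φₘ = atan2(sin φ₁ + sin φ₂, √((cos φ₁ + Bx)² + By²)) = -45.10987°
λₘ = λ₁ + atan2(By, cos φ₁ + Bx) = 170.07583°

45.110°S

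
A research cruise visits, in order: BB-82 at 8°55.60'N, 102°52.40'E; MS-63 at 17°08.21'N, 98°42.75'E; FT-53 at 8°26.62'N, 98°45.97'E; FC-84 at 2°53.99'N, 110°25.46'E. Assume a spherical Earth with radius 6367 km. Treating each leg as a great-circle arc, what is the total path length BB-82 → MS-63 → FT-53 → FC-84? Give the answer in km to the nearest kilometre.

3412 km

BB-82: φ = +8.92667°, λ = +102.87333°
MS-63: φ = +17.13683°, λ = +98.71250°
FT-53: φ = +8.44367°, λ = +98.76617°
FC-84: φ = +2.89983°, λ = +110.42433°
BB-82→MS-63: c = 0.159777 rad, d = 1017.30 km
MS-63→FT-53: c = 0.151727 rad, d = 966.05 km
FT-53→FC-84: c = 0.224332 rad, d = 1428.32 km
Total = 1017.30 + 966.05 + 1428.32 = 3411.67 km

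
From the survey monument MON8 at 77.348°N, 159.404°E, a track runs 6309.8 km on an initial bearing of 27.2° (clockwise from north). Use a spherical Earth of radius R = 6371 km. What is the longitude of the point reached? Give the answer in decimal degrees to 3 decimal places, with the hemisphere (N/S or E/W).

δ = d/R = 6309.8/6371 = 0.990394 rad
φ₂ = arcsin(sin φ₁ cos δ + cos φ₁ sin δ cos θ)
   = arcsin(0.97572·0.54836 + 0.21903·0.83624·0.88942) = 44.26291°
λ₂ = λ₁ + atan2(sin θ sin δ cos φ₁, cos δ − sin φ₁ sin φ₂) = -52.85540°

52.855°W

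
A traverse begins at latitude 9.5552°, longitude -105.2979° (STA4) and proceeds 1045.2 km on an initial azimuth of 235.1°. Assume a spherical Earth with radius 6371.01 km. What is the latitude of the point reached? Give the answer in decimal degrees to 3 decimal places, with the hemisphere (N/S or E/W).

δ = d/R = 1045.2/6371.01 = 0.164056 rad
φ₂ = arcsin(sin φ₁ cos δ + cos φ₁ sin δ cos θ)
   = arcsin(0.16600·0.98657 + 0.98613·0.16332·-0.57215) = 4.10716°
λ₂ = λ₁ + atan2(sin θ sin δ cos φ₁, cos δ − sin φ₁ sin φ₂) = -113.01562°

4.107°N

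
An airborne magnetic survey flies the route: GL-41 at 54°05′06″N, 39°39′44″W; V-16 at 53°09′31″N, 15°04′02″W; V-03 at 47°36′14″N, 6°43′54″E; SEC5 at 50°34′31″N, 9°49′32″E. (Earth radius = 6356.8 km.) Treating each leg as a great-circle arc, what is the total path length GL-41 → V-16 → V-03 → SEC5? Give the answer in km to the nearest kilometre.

3665 km

GL-41: φ = +54.08500°, λ = -39.66222°
V-16: φ = +53.15861°, λ = -15.06722°
V-03: φ = +47.60389°, λ = +6.73167°
SEC5: φ = +50.57528°, λ = +9.82556°
GL-41→V-16: c = 0.253826 rad, d = 1613.52 km
V-16→V-03: c = 0.259980 rad, d = 1652.64 km
V-03→SEC5: c = 0.062757 rad, d = 398.93 km
Total = 1613.52 + 1652.64 + 398.93 = 3665.09 km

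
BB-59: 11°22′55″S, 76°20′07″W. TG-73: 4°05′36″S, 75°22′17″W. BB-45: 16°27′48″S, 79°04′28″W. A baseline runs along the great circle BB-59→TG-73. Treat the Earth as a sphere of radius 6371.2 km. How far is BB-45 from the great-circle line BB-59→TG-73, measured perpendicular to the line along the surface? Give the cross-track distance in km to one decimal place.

BB-59: φ = -11.38194°, λ = -76.33528°
TG-73: φ = -4.09333°, λ = -75.37139°
BB-45: φ = -16.46333°, λ = -79.07444°
δ₁₃ = central angle BB-59→BB-45 = 0.100085 rad  (haversine)
θ₁₃ = bearing BB-59→BB-45 = 207.302°,  θ₁₂ = bearing BB-59→TG-73 = 7.536°
dₓₜ = R·arcsin(sin δ₁₃ · sin(θ₁₃ − θ₁₂)) = 6371.2·arcsin(0.09992·sin(199.766°)) = -215.325 km
|dₓₜ| = 215.325 km

215.3 km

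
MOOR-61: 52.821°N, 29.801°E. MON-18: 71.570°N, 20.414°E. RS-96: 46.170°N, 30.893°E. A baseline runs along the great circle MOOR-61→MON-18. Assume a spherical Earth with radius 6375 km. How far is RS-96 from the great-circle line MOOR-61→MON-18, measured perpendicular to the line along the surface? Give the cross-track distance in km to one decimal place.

δ₁₃ = central angle MOOR-61→RS-96 = 0.116736 rad  (haversine)
θ₁₃ = bearing MOOR-61→RS-96 = 173.494°,  θ₁₂ = bearing MOOR-61→MON-18 = 350.979°
dₓₜ = R·arcsin(sin δ₁₃ · sin(θ₁₃ − θ₁₂)) = 6375·arcsin(0.11647·sin(-177.486°)) = -32.575 km
|dₓₜ| = 32.575 km

32.6 km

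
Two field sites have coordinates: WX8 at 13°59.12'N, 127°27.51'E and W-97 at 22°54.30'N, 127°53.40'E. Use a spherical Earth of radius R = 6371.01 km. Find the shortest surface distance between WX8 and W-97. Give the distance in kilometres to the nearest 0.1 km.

WX8: φ = +13.98533°, λ = +127.45850°
W-97: φ = +22.90500°, λ = +127.89000°
Δφ = 8.9197°,  Δλ = 0.4315°
a = sin²(Δφ/2) + cos φ₁ cos φ₂ sin²(Δλ/2) = 0.006059
c = 2·arcsin(√a) = 0.155841 rad = 8.9290°
d = R·c = 6371.01 × 0.155841 = 992.9 km

992.9 km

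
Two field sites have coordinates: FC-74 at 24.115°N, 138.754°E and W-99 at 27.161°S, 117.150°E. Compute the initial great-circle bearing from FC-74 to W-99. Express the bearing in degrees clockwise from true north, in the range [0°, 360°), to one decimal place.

203.5°

Δλ = -21.6040°
y = sin Δλ · cos φ₂ = -0.327588
x = cos φ₁ sin φ₂ − sin φ₁ cos φ₂ cos Δλ = -0.754632
θ = atan2(y, x) = -156.5342° → 203.4658° (mod 360°)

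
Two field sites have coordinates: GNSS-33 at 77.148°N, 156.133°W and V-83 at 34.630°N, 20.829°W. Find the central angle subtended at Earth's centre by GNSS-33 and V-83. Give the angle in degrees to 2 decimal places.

Δφ = -42.5180°,  Δλ = 135.3040°
a = sin²(Δφ/2) + cos φ₁ cos φ₂ sin²(Δλ/2) = 0.288033
c = 2·arcsin(√a) = 1.133012 rad = 64.9168°

64.92°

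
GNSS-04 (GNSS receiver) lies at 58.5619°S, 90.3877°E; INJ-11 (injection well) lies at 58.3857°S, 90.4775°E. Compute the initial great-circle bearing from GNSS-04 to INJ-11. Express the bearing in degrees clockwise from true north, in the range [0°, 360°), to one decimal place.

Δλ = 0.0898°
y = sin Δλ · cos φ₂ = 0.000822
x = cos φ₁ sin φ₂ − sin φ₁ cos φ₂ cos Δλ = 0.003075
θ = atan2(y, x) = 14.9602° → 14.9602° (mod 360°)

15.0°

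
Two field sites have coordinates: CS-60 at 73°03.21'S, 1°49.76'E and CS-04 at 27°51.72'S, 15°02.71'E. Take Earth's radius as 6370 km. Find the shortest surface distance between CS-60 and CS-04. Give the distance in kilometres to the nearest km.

5085 km

CS-60: φ = -73.05350°, λ = +1.82933°
CS-04: φ = -27.86200°, λ = +15.04517°
Δφ = 45.1915°,  Δλ = 13.2158°
a = sin²(Δφ/2) + cos φ₁ cos φ₂ sin²(Δλ/2) = 0.151043
c = 2·arcsin(√a) = 0.798315 rad = 45.7401°
d = R·c = 6370 × 0.798315 = 5085.3 km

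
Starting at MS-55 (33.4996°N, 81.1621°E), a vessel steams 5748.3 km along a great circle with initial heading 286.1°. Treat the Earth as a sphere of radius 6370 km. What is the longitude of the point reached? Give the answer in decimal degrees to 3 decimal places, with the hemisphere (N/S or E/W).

18.909°E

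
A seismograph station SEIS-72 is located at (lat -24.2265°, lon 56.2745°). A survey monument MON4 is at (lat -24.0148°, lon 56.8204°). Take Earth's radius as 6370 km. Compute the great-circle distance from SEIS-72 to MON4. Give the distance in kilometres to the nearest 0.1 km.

60.2 km

Δφ = 0.2117°,  Δλ = 0.5459°
a = sin²(Δφ/2) + cos φ₁ cos φ₂ sin²(Δλ/2) = 0.000022
c = 2·arcsin(√a) = 0.009448 rad = 0.5413°
d = R·c = 6370 × 0.009448 = 60.2 km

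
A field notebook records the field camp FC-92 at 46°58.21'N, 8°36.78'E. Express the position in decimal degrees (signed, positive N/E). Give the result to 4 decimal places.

+46.9702°, +8.6130°

lat: 46.9702° N → +46.9702°
lon: 8.6130° E → +8.6130°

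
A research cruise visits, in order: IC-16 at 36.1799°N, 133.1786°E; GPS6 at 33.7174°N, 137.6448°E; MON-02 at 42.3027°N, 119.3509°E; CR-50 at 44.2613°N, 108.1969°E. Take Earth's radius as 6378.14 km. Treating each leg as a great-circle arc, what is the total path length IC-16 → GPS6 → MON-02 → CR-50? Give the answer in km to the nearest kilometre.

3282 km

IC-16→GPS6: c = 0.076989 rad, d = 491.04 km
GPS6→MON-02: c = 0.291888 rad, d = 1861.70 km
MON-02→CR-50: c = 0.145658 rad, d = 929.03 km
Total = 491.04 + 1861.70 + 929.03 = 3281.77 km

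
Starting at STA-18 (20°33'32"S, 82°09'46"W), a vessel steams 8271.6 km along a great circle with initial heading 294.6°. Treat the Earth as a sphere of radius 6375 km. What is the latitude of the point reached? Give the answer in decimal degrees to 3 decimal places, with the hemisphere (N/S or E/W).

STA-18: φ = -20.55889°, λ = -82.16278°
δ = d/R = 8271.6/6375 = 1.297506 rad
φ₂ = arcsin(sin φ₁ cos δ + cos φ₁ sin δ cos θ)
   = arcsin(-0.35117·0.26990 + 0.93631·0.96289·0.41628) = 16.29138°
λ₂ = λ₁ + atan2(sin θ sin δ cos φ₁, cos δ − sin φ₁ sin φ₂) = -147.96224°

16.291°N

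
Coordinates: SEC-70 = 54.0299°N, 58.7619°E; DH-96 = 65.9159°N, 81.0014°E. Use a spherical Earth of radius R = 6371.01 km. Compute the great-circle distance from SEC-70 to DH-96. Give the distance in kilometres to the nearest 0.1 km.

Δφ = 11.8860°,  Δλ = 22.2395°
a = sin²(Δφ/2) + cos φ₁ cos φ₂ sin²(Δλ/2) = 0.019636
c = 2·arcsin(√a) = 0.281179 rad = 16.1104°
d = R·c = 6371.01 × 0.281179 = 1791.4 km

1791.4 km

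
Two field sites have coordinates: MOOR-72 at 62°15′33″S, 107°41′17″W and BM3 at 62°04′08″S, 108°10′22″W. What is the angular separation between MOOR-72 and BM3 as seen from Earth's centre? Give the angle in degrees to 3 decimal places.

0.296°

MOOR-72: φ = -62.25917°, λ = -107.68806°
BM3: φ = -62.06889°, λ = -108.17278°
Δφ = 0.1903°,  Δλ = -0.4847°
a = sin²(Δφ/2) + cos φ₁ cos φ₂ sin²(Δλ/2) = 0.000007
c = 2·arcsin(√a) = 0.005161 rad = 0.2957°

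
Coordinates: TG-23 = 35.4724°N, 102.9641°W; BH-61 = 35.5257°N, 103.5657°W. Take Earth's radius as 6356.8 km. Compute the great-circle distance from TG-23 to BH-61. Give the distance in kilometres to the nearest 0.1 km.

54.7 km

Δφ = 0.0533°,  Δλ = -0.6016°
a = sin²(Δφ/2) + cos φ₁ cos φ₂ sin²(Δλ/2) = 0.000018
c = 2·arcsin(√a) = 0.008599 rad = 0.4927°
d = R·c = 6356.8 × 0.008599 = 54.7 km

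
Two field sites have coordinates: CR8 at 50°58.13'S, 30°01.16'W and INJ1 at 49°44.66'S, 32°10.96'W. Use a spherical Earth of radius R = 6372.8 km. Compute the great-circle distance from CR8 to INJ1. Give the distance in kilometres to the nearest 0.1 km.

205.2 km

CR8: φ = -50.96883°, λ = -30.01933°
INJ1: φ = -49.74433°, λ = -32.18267°
Δφ = 1.2245°,  Δλ = -2.1633°
a = sin²(Δφ/2) + cos φ₁ cos φ₂ sin²(Δλ/2) = 0.000259
c = 2·arcsin(√a) = 0.032201 rad = 1.8450°
d = R·c = 6372.8 × 0.032201 = 205.2 km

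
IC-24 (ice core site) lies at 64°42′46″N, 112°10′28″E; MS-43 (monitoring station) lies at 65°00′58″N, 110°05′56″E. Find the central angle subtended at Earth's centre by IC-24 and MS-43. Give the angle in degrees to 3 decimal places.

0.932°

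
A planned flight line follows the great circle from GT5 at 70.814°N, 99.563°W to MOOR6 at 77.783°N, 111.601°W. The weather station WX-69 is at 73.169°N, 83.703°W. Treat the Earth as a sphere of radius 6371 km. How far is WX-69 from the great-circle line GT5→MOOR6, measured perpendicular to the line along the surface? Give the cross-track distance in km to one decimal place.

585.2 km

δ₁₃ = central angle GT5→WX-69 = 0.094555 rad  (haversine)
θ₁₃ = bearing GT5→WX-69 = 56.942°,  θ₁₂ = bearing GT5→MOOR6 = 340.657°
dₓₜ = R·arcsin(sin δ₁₃ · sin(θ₁₃ − θ₁₂)) = 6371·arcsin(0.09441·sin(-283.715°)) = 585.183 km
|dₓₜ| = 585.183 km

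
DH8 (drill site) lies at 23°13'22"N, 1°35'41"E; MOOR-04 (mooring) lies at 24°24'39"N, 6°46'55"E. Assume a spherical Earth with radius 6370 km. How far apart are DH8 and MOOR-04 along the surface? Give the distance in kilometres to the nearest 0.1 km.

DH8: φ = +23.22278°, λ = +1.59472°
MOOR-04: φ = +24.41083°, λ = +6.78194°
Δφ = 1.1881°,  Δλ = 5.1872°
a = sin²(Δφ/2) + cos φ₁ cos φ₂ sin²(Δλ/2) = 0.001821
c = 2·arcsin(√a) = 0.085374 rad = 4.8916°
d = R·c = 6370 × 0.085374 = 543.8 km

543.8 km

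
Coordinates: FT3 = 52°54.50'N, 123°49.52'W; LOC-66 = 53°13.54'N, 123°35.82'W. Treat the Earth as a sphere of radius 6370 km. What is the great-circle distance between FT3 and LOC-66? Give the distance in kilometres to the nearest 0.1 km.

38.4 km

FT3: φ = +52.90833°, λ = -123.82533°
LOC-66: φ = +53.22567°, λ = -123.59700°
Δφ = 0.3173°,  Δλ = 0.2283°
a = sin²(Δφ/2) + cos φ₁ cos φ₂ sin²(Δλ/2) = 0.000009
c = 2·arcsin(√a) = 0.006034 rad = 0.3457°
d = R·c = 6370 × 0.006034 = 38.4 km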